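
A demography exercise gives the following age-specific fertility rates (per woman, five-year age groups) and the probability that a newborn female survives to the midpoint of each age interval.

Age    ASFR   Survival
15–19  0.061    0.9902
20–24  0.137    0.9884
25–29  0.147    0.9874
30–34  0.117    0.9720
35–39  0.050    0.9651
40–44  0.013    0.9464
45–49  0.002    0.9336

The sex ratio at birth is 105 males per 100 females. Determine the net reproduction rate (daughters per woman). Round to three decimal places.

1.261

Proportion female at birth = 100 / (100 + 105) = 0.48780.
Weighting each age-specific rate by interval width and survival:
  15–19: 5 × 0.061 × 0.9902 = 0.30201
  20–24: 5 × 0.137 × 0.9884 = 0.67705
  25–29: 5 × 0.147 × 0.9874 = 0.72574
  30–34: 5 × 0.117 × 0.9720 = 0.56862
  35–39: 5 × 0.050 × 0.9651 = 0.24128
  40–44: 5 × 0.013 × 0.9464 = 0.06152
  45–49: 5 × 0.002 × 0.9336 = 0.00934
Sum = 2.58556
NRR = 0.48780 × 2.58556 = 1.26124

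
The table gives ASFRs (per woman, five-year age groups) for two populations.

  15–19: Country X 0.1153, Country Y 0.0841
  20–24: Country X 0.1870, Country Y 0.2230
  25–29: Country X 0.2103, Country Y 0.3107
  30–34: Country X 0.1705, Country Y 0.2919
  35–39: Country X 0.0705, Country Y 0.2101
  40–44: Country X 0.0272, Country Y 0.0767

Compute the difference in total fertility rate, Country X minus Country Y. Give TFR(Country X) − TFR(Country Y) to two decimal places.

Country X:
  Sum of ASFRs = 0.1153 + 0.1870 + 0.2103 + 0.1705 + 0.0705 + 0.0272 = 0.7808
  TFR = 5 × 0.7808 = 3.904
Country Y:
  Sum of ASFRs = 0.0841 + 0.2230 + 0.3107 + 0.2919 + 0.2101 + 0.0767 = 1.1965
  TFR = 5 × 1.1965 = 5.9825
Difference = 3.904 − 5.9825 = -2.0785

-2.08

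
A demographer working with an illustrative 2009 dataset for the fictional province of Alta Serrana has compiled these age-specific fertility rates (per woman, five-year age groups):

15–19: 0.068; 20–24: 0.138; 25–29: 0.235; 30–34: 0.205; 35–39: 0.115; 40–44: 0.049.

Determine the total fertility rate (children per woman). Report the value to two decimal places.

Sum of ASFRs = 0.068 + 0.138 + 0.235 + 0.205 + 0.115 + 0.049 = 0.810
TFR = 5 × 0.810 = 4.05

4.05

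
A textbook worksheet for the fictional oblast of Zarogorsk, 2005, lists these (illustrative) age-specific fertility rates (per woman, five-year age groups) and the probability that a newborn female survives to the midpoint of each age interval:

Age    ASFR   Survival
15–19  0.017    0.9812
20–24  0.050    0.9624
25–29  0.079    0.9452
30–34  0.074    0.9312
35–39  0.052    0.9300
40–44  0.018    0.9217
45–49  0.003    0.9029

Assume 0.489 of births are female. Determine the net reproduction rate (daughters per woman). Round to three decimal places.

Proportion female at birth = 0.489.
Weighting each age-specific rate by interval width and survival:
  15–19: 5 × 0.017 × 0.9812 = 0.08340
  20–24: 5 × 0.050 × 0.9624 = 0.24060
  25–29: 5 × 0.079 × 0.9452 = 0.37335
  30–34: 5 × 0.074 × 0.9312 = 0.34454
  35–39: 5 × 0.052 × 0.9300 = 0.24180
  40–44: 5 × 0.018 × 0.9217 = 0.08295
  45–49: 5 × 0.003 × 0.9029 = 0.01354
Sum = 1.38018
NRR = 0.489 × 1.38018 = 0.67491

0.675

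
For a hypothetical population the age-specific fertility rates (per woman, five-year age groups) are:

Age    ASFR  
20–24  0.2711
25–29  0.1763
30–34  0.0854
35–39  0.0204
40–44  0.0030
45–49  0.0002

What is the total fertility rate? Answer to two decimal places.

Sum of ASFRs = 0.2711 + 0.1763 + 0.0854 + 0.0204 + 0.0030 + 0.0002 = 0.5564
TFR = 5 × 0.5564 = 2.782

2.78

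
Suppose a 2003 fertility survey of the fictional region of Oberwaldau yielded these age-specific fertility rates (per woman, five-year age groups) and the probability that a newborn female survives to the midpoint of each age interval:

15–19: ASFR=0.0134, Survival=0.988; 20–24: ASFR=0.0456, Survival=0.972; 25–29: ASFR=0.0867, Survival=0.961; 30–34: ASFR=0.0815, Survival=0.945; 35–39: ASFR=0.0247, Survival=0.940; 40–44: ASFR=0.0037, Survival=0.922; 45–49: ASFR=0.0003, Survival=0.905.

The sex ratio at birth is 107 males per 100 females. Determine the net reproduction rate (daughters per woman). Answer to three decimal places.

0.591

Proportion female at birth = 100 / (100 + 107) = 0.48309.
Weighting each age-specific rate by interval width and survival:
  15–19: 5 × 0.0134 × 0.988 = 0.06620
  20–24: 5 × 0.0456 × 0.972 = 0.22162
  25–29: 5 × 0.0867 × 0.961 = 0.41659
  30–34: 5 × 0.0815 × 0.945 = 0.38509
  35–39: 5 × 0.0247 × 0.940 = 0.11609
  40–44: 5 × 0.0037 × 0.922 = 0.01706
  45–49: 5 × 0.0003 × 0.905 = 0.00136
Sum = 1.22401
NRR = 0.48309 × 1.22401 = 0.59131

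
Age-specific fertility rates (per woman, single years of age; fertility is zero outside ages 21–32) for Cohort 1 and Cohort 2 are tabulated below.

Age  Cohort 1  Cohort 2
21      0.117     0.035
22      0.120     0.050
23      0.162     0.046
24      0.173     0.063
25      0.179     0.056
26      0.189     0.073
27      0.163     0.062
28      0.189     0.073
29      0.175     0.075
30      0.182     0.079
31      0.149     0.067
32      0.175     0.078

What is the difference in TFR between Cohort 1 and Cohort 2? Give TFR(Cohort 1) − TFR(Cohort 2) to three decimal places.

1.216

Cohort 1:
  Sum of ASFRs = 0.117 + 0.120 + 0.162 + 0.173 + 0.179 + 0.189 + 0.163 + 0.189 + 0.175 + 0.182 + 0.149 + 0.175 = 1.973
  TFR = 1.973
Cohort 2:
  Sum of ASFRs = 0.035 + 0.050 + 0.046 + 0.063 + 0.056 + 0.073 + 0.062 + 0.073 + 0.075 + 0.079 + 0.067 + 0.078 = 0.757
  TFR = 0.757
Difference = 1.973 − 0.757 = 1.216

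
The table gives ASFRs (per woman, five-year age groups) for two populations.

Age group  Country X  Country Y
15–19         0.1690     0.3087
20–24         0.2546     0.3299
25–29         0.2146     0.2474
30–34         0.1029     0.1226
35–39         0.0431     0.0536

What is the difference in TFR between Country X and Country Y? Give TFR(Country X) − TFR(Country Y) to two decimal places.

-1.39

Country X:
  Sum of ASFRs = 0.1690 + 0.2546 + 0.2146 + 0.1029 + 0.0431 = 0.7842
  TFR = 5 × 0.7842 = 3.921
Country Y:
  Sum of ASFRs = 0.3087 + 0.3299 + 0.2474 + 0.1226 + 0.0536 = 1.0622
  TFR = 5 × 1.0622 = 5.311
Difference = 3.921 − 5.311 = -1.39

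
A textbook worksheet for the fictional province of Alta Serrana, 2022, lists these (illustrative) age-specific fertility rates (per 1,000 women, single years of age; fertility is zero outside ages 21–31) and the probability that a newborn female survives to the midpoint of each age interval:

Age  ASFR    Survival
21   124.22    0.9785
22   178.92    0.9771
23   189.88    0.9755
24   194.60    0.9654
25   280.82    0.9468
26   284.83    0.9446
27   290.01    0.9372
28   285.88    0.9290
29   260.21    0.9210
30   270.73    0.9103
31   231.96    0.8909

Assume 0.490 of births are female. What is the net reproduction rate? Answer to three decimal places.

Proportion female at birth = 0.490.
Weighting each age-specific rate by interval width and survival:
  21: 1 × 124.22/1000 × 0.9785 = 0.12155
  22: 1 × 178.92/1000 × 0.9771 = 0.17482
  23: 1 × 189.88/1000 × 0.9755 = 0.18523
  24: 1 × 194.60/1000 × 0.9654 = 0.18787
  25: 1 × 280.82/1000 × 0.9468 = 0.26588
  26: 1 × 284.83/1000 × 0.9446 = 0.26905
  27: 1 × 290.01/1000 × 0.9372 = 0.27180
  28: 1 × 285.88/1000 × 0.9290 = 0.26558
  29: 1 × 260.21/1000 × 0.9210 = 0.23965
  30: 1 × 270.73/1000 × 0.9103 = 0.24645
  31: 1 × 231.96/1000 × 0.8909 = 0.20665
Sum = 2.43453
NRR = 0.490 × 2.43453 = 1.19292

1.193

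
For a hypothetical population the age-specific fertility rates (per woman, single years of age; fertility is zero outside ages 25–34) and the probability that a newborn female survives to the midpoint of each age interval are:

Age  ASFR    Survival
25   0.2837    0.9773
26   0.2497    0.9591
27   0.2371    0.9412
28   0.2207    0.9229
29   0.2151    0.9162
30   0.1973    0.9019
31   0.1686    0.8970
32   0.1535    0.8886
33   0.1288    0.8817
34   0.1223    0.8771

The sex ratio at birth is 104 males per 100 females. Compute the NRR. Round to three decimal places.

Proportion female at birth = 100 / (100 + 104) = 0.49020.
Each age group contributes 1 × ASFR × survival:
  25: 1 × 0.2837 × 0.9773 = 0.27726
  26: 1 × 0.2497 × 0.9591 = 0.23949
  27: 1 × 0.2371 × 0.9412 = 0.22316
  28: 1 × 0.2207 × 0.9229 = 0.20368
  29: 1 × 0.2151 × 0.9162 = 0.19707
  30: 1 × 0.1973 × 0.9019 = 0.17794
  31: 1 × 0.1686 × 0.8970 = 0.15123
  32: 1 × 0.1535 × 0.8886 = 0.13640
  33: 1 × 0.1288 × 0.8817 = 0.11356
  34: 1 × 0.1223 × 0.8771 = 0.10727
Sum = 1.82706
NRR = 0.49020 × 1.82706 = 0.89562

0.896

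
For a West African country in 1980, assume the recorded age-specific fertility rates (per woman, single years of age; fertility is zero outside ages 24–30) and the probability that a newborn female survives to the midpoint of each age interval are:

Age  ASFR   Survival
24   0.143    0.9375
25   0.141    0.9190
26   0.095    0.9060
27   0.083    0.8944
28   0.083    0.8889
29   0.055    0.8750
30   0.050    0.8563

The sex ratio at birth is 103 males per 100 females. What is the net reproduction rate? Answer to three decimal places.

Proportion female at birth = 100 / (100 + 103) = 0.49261.
Survival-weighted fertility by age (1·fₓ·Sₓ):
  24: 1 × 0.143 × 0.9375 = 0.13406
  25: 1 × 0.141 × 0.9190 = 0.12958
  26: 1 × 0.095 × 0.9060 = 0.08607
  27: 1 × 0.083 × 0.8944 = 0.07424
  28: 1 × 0.083 × 0.8889 = 0.07378
  29: 1 × 0.055 × 0.8750 = 0.04813
  30: 1 × 0.050 × 0.8563 = 0.04282
Sum = 0.58868
NRR = 0.49261 × 0.58868 = 0.28999

0.290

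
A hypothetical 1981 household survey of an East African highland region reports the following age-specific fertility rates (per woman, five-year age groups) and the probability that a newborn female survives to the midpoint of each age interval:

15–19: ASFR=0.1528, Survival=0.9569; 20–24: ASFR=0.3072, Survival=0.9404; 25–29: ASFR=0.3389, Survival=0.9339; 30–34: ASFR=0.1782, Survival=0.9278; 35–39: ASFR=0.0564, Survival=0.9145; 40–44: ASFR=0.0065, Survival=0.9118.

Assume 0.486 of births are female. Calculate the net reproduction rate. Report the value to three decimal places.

2.368

Proportion female at birth = 0.486.
Survival-weighted fertility by age (5·fₓ·Sₓ):
  15–19: 5 × 0.1528 × 0.9569 = 0.73107
  20–24: 5 × 0.3072 × 0.9404 = 1.44445
  25–29: 5 × 0.3389 × 0.9339 = 1.58249
  30–34: 5 × 0.1782 × 0.9278 = 0.82667
  35–39: 5 × 0.0564 × 0.9145 = 0.25789
  40–44: 5 × 0.0065 × 0.9118 = 0.02963
Sum = 4.87220
NRR = 0.486 × 4.87220 = 2.36789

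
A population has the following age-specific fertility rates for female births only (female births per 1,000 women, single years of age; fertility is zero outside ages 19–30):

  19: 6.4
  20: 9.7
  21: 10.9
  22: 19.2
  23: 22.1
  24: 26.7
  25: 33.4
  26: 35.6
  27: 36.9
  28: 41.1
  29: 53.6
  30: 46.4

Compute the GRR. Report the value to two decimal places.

Sum of female ASFRs = 6.4 + 9.7 + 10.9 + 19.2 + 22.1 + 26.7 + 33.4 + 35.6 + 36.9 + 41.1 + 53.6 + 46.4 = 342.0
GRR = 342.0 / 1000 = 0.342

0.34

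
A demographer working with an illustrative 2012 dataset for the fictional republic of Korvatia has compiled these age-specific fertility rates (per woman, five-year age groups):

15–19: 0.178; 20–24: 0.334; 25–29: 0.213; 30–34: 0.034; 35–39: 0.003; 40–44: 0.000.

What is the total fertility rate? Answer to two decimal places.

Sum of ASFRs = 0.178 + 0.334 + 0.213 + 0.034 + 0.003 + 0.000 = 0.762
TFR = 5 × 0.762 = 3.81

3.81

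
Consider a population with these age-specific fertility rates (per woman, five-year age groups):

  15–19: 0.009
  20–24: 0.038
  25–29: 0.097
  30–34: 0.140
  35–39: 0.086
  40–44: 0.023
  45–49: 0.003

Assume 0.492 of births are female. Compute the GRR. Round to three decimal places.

Proportion female at birth = 0.492.
Sum of ASFRs = 0.009 + 0.038 + 0.097 + 0.140 + 0.086 + 0.023 + 0.003 = 0.396
TFR = 5 × 0.396 = 1.98
GRR = 0.492 × 1.98 = 0.97416

0.974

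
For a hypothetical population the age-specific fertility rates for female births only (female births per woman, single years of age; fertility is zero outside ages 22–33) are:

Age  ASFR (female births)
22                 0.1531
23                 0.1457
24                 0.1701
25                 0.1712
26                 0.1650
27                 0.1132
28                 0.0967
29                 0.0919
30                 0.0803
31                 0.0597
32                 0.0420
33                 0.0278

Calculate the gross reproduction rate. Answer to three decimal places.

1.317

Sum of female ASFRs = 0.1531 + 0.1457 + 0.1701 + 0.1712 + 0.1650 + 0.1132 + 0.0967 + 0.0919 + 0.0803 + 0.0597 + 0.0420 + 0.0278 = 1.3167
GRR = 1.3167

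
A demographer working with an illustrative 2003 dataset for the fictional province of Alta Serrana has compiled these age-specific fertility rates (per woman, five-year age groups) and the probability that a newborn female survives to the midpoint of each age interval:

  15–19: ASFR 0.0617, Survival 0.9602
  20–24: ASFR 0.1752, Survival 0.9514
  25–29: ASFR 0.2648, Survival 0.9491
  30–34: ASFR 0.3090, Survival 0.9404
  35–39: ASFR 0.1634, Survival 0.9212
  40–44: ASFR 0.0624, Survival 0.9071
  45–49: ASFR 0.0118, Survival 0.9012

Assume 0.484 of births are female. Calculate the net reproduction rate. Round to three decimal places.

2.385

Proportion female at birth = 0.484.
Weighting each age-specific rate by interval width and survival:
  15–19: 5 × 0.0617 × 0.9602 = 0.29622
  20–24: 5 × 0.1752 × 0.9514 = 0.83343
  25–29: 5 × 0.2648 × 0.9491 = 1.25661
  30–34: 5 × 0.3090 × 0.9404 = 1.45292
  35–39: 5 × 0.1634 × 0.9212 = 0.75262
  40–44: 5 × 0.0624 × 0.9071 = 0.28302
  45–49: 5 × 0.0118 × 0.9012 = 0.05317
Sum = 4.92799
NRR = 0.484 × 4.92799 = 2.38515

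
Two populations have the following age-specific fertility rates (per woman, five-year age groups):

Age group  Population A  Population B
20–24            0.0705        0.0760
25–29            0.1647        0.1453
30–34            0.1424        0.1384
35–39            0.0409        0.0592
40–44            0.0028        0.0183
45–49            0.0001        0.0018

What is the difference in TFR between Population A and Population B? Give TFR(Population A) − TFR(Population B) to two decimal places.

-0.09

Population A:
  Sum of ASFRs = 0.0705 + 0.1647 + 0.1424 + 0.0409 + 0.0028 + 0.0001 = 0.4214
  TFR = 5 × 0.4214 = 2.107
Population B:
  Sum of ASFRs = 0.0760 + 0.1453 + 0.1384 + 0.0592 + 0.0183 + 0.0018 = 0.4390
  TFR = 5 × 0.4390 = 2.195
Difference = 2.107 − 2.195 = -0.088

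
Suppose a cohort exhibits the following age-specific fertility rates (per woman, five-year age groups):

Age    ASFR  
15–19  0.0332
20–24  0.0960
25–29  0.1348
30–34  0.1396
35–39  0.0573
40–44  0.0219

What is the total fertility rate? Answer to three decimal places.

Sum of ASFRs = 0.0332 + 0.0960 + 0.1348 + 0.1396 + 0.0573 + 0.0219 = 0.4828
TFR = 5 × 0.4828 = 2.414

2.414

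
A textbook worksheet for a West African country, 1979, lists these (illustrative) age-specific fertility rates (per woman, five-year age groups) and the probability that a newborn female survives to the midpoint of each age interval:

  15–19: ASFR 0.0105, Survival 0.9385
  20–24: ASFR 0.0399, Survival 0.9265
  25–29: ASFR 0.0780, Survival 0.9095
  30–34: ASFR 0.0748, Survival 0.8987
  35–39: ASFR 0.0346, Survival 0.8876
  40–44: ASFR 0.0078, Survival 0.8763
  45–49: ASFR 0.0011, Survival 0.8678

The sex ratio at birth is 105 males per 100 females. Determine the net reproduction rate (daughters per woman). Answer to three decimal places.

0.545

Proportion female at birth = 100 / (100 + 105) = 0.48780.
Each age group contributes 5 × ASFR × survival:
  15–19: 5 × 0.0105 × 0.9385 = 0.04927
  20–24: 5 × 0.0399 × 0.9265 = 0.18484
  25–29: 5 × 0.0780 × 0.9095 = 0.35471
  30–34: 5 × 0.0748 × 0.8987 = 0.33611
  35–39: 5 × 0.0346 × 0.8876 = 0.15355
  40–44: 5 × 0.0078 × 0.8763 = 0.03418
  45–49: 5 × 0.0011 × 0.8678 = 0.00477
Sum = 1.11743
NRR = 0.48780 × 1.11743 = 0.54508
An NRR under 1 implies long-run decline under these rates.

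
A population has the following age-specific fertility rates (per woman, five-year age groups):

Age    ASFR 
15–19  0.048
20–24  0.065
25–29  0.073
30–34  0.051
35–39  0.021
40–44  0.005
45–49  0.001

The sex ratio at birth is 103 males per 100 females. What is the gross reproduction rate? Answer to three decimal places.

0.650

Proportion female at birth = 100 / (100 + 103) = 0.49261.
Sum of ASFRs = 0.048 + 0.065 + 0.073 + 0.051 + 0.021 + 0.005 + 0.001 = 0.264
TFR = 5 × 0.264 = 1.32
GRR = 0.49261 × 1.32 = 0.65025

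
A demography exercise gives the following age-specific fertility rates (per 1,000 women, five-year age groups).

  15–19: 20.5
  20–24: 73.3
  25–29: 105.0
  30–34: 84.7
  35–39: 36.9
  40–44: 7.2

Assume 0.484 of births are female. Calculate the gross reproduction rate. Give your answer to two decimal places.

0.79

Proportion female at birth = 0.484.
Sum of ASFRs = 20.5 + 73.3 + 105.0 + 84.7 + 36.9 + 7.2 = 327.6
TFR = 5 × 327.6 / 1000 = 1.638
GRR = 0.484 × 1.638 = 0.79279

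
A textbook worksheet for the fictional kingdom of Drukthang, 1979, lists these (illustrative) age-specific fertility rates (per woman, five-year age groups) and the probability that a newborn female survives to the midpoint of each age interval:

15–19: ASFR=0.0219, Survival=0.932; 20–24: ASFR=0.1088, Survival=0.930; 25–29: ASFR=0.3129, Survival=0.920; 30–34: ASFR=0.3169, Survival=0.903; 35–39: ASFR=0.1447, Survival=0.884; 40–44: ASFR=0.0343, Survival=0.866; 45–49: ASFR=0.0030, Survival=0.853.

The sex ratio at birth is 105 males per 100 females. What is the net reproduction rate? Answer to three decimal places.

Proportion female at birth = 100 / (100 + 105) = 0.48780.
Each age group contributes 5 × ASFR × survival:
  15–19: 5 × 0.0219 × 0.932 = 0.10205
  20–24: 5 × 0.1088 × 0.930 = 0.50592
  25–29: 5 × 0.3129 × 0.920 = 1.43934
  30–34: 5 × 0.3169 × 0.903 = 1.43080
  35–39: 5 × 0.1447 × 0.884 = 0.63957
  40–44: 5 × 0.0343 × 0.866 = 0.14852
  45–49: 5 × 0.0030 × 0.853 = 0.01280
Sum = 4.27900
NRR = 0.48780 × 4.27900 = 2.08730
NRR > 1, so each generation more than replaces itself.

2.087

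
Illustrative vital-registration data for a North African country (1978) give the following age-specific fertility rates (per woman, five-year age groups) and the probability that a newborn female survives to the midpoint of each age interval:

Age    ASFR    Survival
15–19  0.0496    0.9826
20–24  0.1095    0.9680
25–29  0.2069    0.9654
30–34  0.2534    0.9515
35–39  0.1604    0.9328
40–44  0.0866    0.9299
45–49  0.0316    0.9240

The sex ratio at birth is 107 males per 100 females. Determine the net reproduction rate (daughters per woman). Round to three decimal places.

2.065

Proportion female at birth = 100 / (100 + 107) = 0.48309.
Each age group contributes 5 × ASFR × survival:
  15–19: 5 × 0.0496 × 0.9826 = 0.24368
  20–24: 5 × 0.1095 × 0.9680 = 0.52998
  25–29: 5 × 0.2069 × 0.9654 = 0.99871
  30–34: 5 × 0.2534 × 0.9515 = 1.20555
  35–39: 5 × 0.1604 × 0.9328 = 0.74811
  40–44: 5 × 0.0866 × 0.9299 = 0.40265
  45–49: 5 × 0.0316 × 0.9240 = 0.14599
Sum = 4.27467
NRR = 0.48309 × 4.27467 = 2.06505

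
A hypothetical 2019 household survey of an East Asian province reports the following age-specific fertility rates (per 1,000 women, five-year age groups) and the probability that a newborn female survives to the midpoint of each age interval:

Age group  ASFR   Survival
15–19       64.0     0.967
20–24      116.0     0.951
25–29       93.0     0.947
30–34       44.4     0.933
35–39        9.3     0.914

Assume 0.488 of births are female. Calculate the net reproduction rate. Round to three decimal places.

Proportion female at birth = 0.488.
Weighting each age-specific rate by interval width and survival:
  15–19: 5 × 64.0/1000 × 0.967 = 0.30944
  20–24: 5 × 116.0/1000 × 0.951 = 0.55158
  25–29: 5 × 93.0/1000 × 0.947 = 0.44036
  30–34: 5 × 44.4/1000 × 0.933 = 0.20713
  35–39: 5 × 9.3/1000 × 0.914 = 0.04250
Sum = 1.55101
NRR = 0.488 × 1.55101 = 0.75689

0.757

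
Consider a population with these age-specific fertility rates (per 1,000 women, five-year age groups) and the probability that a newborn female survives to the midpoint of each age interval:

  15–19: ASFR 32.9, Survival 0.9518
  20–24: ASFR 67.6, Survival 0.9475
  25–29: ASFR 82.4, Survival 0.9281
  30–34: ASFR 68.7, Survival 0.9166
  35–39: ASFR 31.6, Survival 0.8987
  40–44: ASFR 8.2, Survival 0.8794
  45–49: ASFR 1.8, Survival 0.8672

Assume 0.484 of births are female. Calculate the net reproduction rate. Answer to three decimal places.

Proportion female at birth = 0.484.
Weighting each age-specific rate by interval width and survival:
  15–19: 5 × 32.9/1000 × 0.9518 = 0.15657
  20–24: 5 × 67.6/1000 × 0.9475 = 0.32026
  25–29: 5 × 82.4/1000 × 0.9281 = 0.38238
  30–34: 5 × 68.7/1000 × 0.9166 = 0.31485
  35–39: 5 × 31.6/1000 × 0.8987 = 0.14199
  40–44: 5 × 8.2/1000 × 0.8794 = 0.03606
  45–49: 5 × 1.8/1000 × 0.8672 = 0.00780
Sum = 1.35991
NRR = 0.484 × 1.35991 = 0.65820
With NRR below 1 the population is below replacement fertility.

0.658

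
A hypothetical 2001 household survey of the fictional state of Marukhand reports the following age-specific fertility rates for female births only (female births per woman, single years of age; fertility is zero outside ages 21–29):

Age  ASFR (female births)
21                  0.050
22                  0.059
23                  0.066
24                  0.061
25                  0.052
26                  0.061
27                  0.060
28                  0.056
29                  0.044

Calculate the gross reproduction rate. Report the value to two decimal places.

0.51

Sum of female ASFRs = 0.050 + 0.059 + 0.066 + 0.061 + 0.052 + 0.061 + 0.060 + 0.056 + 0.044 = 0.509
GRR = 0.509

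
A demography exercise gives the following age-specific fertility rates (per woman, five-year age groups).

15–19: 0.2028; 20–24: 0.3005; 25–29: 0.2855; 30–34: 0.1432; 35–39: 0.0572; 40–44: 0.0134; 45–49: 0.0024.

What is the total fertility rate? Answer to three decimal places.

Sum of ASFRs = 0.2028 + 0.3005 + 0.2855 + 0.1432 + 0.0572 + 0.0134 + 0.0024 = 1.0050
TFR = 5 × 1.0050 = 5.025

5.025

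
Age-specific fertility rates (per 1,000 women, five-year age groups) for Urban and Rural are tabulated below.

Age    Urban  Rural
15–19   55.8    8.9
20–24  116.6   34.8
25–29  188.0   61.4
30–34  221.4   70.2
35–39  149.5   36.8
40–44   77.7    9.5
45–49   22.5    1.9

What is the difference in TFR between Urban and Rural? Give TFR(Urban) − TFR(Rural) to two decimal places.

Urban:
  Sum of ASFRs = 55.8 + 116.6 + 188.0 + 221.4 + 149.5 + 77.7 + 22.5 = 831.5
  TFR = 5 × 831.5 / 1000 = 4.1575
Rural:
  Sum of ASFRs = 8.9 + 34.8 + 61.4 + 70.2 + 36.8 + 9.5 + 1.9 = 223.5
  TFR = 5 × 223.5 / 1000 = 1.1175
Difference = 4.1575 − 1.1175 = 3.04

3.04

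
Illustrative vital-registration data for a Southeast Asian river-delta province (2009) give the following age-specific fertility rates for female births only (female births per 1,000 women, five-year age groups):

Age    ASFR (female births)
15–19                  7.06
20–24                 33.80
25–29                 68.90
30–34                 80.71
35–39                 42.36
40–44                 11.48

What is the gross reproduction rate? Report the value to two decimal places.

1.22

Sum of female ASFRs = 7.06 + 33.80 + 68.90 + 80.71 + 42.36 + 11.48 = 244.31
GRR = 5 × 244.31 / 1000 = 1.22155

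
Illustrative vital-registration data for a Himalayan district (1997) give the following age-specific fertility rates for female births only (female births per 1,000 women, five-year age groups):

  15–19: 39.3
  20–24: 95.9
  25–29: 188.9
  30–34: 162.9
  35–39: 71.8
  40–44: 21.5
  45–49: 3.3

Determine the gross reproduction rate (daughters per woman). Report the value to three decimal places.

Sum of female ASFRs = 39.3 + 95.9 + 188.9 + 162.9 + 71.8 + 21.5 + 3.3 = 583.6
GRR = 5 × 583.6 / 1000 = 2.918

2.918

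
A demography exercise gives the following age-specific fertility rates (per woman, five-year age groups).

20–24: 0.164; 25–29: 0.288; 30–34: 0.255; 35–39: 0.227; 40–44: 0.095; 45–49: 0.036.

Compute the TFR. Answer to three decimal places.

Sum of ASFRs = 0.164 + 0.288 + 0.255 + 0.227 + 0.095 + 0.036 = 1.065
TFR = 5 × 1.065 = 5.325

5.325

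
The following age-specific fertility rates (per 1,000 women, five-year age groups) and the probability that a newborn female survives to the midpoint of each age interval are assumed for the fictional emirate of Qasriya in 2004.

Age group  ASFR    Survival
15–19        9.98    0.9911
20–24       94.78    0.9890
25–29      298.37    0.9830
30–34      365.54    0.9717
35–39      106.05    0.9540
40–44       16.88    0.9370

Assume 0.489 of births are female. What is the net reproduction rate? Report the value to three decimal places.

Proportion female at birth = 0.489.
Weighting each age-specific rate by interval width and survival:
  15–19: 5 × 9.98/1000 × 0.9911 = 0.04946
  20–24: 5 × 94.78/1000 × 0.9890 = 0.46869
  25–29: 5 × 298.37/1000 × 0.9830 = 1.46649
  30–34: 5 × 365.54/1000 × 0.9717 = 1.77598
  35–39: 5 × 106.05/1000 × 0.9540 = 0.50586
  40–44: 5 × 16.88/1000 × 0.9370 = 0.07908
Sum = 4.34556
NRR = 0.489 × 4.34556 = 2.12498
An NRR exceeding 1 indicates intrinsic growth under these rates.

2.125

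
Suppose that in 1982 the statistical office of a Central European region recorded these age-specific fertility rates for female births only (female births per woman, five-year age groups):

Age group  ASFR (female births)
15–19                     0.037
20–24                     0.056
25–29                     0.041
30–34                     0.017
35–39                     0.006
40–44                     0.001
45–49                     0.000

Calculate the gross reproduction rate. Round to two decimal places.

Sum of female ASFRs = 0.037 + 0.056 + 0.041 + 0.017 + 0.006 + 0.001 + 0.000 = 0.158
GRR = 5 × 0.158 = 0.79

0.79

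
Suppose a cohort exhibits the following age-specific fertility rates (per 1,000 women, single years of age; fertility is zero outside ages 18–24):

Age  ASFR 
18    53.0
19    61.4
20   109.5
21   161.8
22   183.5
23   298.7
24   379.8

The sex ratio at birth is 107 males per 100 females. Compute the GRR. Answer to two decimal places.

0.60

Proportion female at birth = 100 / (100 + 107) = 0.48309.
Sum of ASFRs = 53.0 + 61.4 + 109.5 + 161.8 + 183.5 + 298.7 + 379.8 = 1247.7
TFR = 1247.7 / 1000 = 1.2477
GRR = 0.48309 × 1.2477 = 0.60275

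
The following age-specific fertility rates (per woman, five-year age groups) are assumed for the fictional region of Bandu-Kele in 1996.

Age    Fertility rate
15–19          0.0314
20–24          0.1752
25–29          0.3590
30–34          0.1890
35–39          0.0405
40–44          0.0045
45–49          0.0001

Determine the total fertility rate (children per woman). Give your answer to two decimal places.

4.00

Sum of ASFRs = 0.0314 + 0.1752 + 0.3590 + 0.1890 + 0.0405 + 0.0045 + 0.0001 = 0.7997
TFR = 5 × 0.7997 = 3.9985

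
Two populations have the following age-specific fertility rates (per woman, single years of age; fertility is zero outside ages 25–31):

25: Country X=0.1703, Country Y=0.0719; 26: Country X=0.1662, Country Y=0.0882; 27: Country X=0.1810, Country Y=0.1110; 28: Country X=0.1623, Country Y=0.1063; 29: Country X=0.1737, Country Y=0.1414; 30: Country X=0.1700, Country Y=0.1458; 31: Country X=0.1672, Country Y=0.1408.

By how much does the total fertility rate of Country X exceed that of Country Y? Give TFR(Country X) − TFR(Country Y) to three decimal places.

Country X:
  Sum of ASFRs = 0.1703 + 0.1662 + 0.1810 + 0.1623 + 0.1737 + 0.1700 + 0.1672 = 1.1907
  TFR = 1.1907
Country Y:
  Sum of ASFRs = 0.0719 + 0.0882 + 0.1110 + 0.1063 + 0.1414 + 0.1458 + 0.1408 = 0.8054
  TFR = 0.8054
Difference = 1.1907 − 0.8054 = 0.3853

0.385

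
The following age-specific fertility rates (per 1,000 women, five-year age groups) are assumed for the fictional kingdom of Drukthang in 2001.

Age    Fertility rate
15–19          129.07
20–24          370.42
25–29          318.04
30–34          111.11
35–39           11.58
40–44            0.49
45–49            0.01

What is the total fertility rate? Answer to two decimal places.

Sum of ASFRs = 129.07 + 370.42 + 318.04 + 111.11 + 11.58 + 0.49 + 0.01 = 940.72
TFR = 5 × 940.72 / 1000 = 4.7036

4.70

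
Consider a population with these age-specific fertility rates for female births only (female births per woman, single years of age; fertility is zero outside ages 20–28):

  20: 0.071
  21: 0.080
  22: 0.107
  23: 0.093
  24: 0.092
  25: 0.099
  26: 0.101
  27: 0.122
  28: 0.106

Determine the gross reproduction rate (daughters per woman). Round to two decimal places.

Sum of female ASFRs = 0.071 + 0.080 + 0.107 + 0.093 + 0.092 + 0.099 + 0.101 + 0.122 + 0.106 = 0.871
GRR = 0.871

0.87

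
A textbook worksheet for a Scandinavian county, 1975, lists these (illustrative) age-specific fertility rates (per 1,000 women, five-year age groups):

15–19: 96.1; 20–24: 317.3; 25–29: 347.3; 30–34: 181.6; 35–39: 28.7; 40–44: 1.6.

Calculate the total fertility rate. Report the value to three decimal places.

Sum of ASFRs = 96.1 + 317.3 + 347.3 + 181.6 + 28.7 + 1.6 = 972.6
TFR = 5 × 972.6 / 1000 = 4.863

4.863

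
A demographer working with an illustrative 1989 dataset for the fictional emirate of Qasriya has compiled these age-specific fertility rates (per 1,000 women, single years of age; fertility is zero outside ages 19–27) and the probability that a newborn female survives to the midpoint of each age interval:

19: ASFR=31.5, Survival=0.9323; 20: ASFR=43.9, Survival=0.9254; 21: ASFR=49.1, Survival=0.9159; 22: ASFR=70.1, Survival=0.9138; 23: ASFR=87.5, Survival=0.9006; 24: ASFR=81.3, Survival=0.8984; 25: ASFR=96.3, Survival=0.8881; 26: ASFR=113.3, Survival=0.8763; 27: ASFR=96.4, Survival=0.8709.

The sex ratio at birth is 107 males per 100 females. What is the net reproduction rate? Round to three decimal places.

0.290

Proportion female at birth = 100 / (100 + 107) = 0.48309.
Each age group contributes 1 × ASFR × survival:
  19: 1 × 31.5/1000 × 0.9323 = 0.02937
  20: 1 × 43.9/1000 × 0.9254 = 0.04063
  21: 1 × 49.1/1000 × 0.9159 = 0.04497
  22: 1 × 70.1/1000 × 0.9138 = 0.06406
  23: 1 × 87.5/1000 × 0.9006 = 0.07880
  24: 1 × 81.3/1000 × 0.8984 = 0.07304
  25: 1 × 96.3/1000 × 0.8881 = 0.08552
  26: 1 × 113.3/1000 × 0.8763 = 0.09928
  27: 1 × 96.4/1000 × 0.8709 = 0.08395
Sum = 0.59962
NRR = 0.48309 × 0.59962 = 0.28967
An NRR under 1 implies long-run decline under these rates.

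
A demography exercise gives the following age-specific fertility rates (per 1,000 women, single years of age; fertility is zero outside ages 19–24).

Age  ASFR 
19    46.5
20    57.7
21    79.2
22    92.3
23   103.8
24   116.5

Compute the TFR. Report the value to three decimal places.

0.496

Sum of ASFRs = 46.5 + 57.7 + 79.2 + 92.3 + 103.8 + 116.5 = 496.0
TFR = 496.0 / 1000 = 0.496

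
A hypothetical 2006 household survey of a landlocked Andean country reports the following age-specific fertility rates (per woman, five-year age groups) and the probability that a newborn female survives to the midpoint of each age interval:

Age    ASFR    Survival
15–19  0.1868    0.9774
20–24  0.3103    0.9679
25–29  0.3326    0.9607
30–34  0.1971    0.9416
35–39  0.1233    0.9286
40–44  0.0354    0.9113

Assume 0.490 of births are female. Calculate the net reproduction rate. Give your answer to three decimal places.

2.780

Proportion female at birth = 0.490.
Each age group contributes 5 × ASFR × survival:
  15–19: 5 × 0.1868 × 0.9774 = 0.91289
  20–24: 5 × 0.3103 × 0.9679 = 1.50170
  25–29: 5 × 0.3326 × 0.9607 = 1.59764
  30–34: 5 × 0.1971 × 0.9416 = 0.92795
  35–39: 5 × 0.1233 × 0.9286 = 0.57248
  40–44: 5 × 0.0354 × 0.9113 = 0.16130
Sum = 5.67396
NRR = 0.490 × 5.67396 = 2.78024
An NRR exceeding 1 indicates intrinsic growth under these rates.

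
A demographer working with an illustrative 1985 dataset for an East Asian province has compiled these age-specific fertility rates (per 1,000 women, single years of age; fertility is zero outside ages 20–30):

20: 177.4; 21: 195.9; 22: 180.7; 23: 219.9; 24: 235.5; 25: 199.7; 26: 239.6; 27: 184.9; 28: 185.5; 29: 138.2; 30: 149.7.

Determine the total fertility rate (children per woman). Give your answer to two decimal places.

2.11

Sum of ASFRs = 177.4 + 195.9 + 180.7 + 219.9 + 235.5 + 199.7 + 239.6 + 184.9 + 185.5 + 138.2 + 149.7 = 2107.0
TFR = 2107.0 / 1000 = 2.107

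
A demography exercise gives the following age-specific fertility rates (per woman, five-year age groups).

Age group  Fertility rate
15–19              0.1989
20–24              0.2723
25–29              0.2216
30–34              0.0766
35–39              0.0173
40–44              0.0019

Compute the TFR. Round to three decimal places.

3.943

Sum of ASFRs = 0.1989 + 0.2723 + 0.2216 + 0.0766 + 0.0173 + 0.0019 = 0.7886
TFR = 5 × 0.7886 = 3.943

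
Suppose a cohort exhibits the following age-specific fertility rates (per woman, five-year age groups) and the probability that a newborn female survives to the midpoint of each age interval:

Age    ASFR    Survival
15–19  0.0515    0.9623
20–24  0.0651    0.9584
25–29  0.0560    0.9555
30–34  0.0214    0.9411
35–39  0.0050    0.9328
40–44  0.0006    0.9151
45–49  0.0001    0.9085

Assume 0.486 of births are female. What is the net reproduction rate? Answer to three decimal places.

0.464

Proportion female at birth = 0.486.
Weighting each age-specific rate by interval width and survival:
  15–19: 5 × 0.0515 × 0.9623 = 0.24779
  20–24: 5 × 0.0651 × 0.9584 = 0.31196
  25–29: 5 × 0.0560 × 0.9555 = 0.26754
  30–34: 5 × 0.0214 × 0.9411 = 0.10070
  35–39: 5 × 0.0050 × 0.9328 = 0.02332
  40–44: 5 × 0.0006 × 0.9151 = 0.00275
  45–49: 5 × 0.0001 × 0.9085 = 0.00045
Sum = 0.95451
NRR = 0.486 × 0.95451 = 0.46389
NRR < 1, so the cohort does not fully replace itself.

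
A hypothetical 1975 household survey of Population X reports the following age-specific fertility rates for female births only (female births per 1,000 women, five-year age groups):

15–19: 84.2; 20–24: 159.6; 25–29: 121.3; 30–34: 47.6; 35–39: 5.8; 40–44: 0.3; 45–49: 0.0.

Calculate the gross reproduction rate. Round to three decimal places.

Sum of female ASFRs = 84.2 + 159.6 + 121.3 + 47.6 + 5.8 + 0.3 + 0.0 = 418.8
GRR = 5 × 418.8 / 1000 = 2.094

2.094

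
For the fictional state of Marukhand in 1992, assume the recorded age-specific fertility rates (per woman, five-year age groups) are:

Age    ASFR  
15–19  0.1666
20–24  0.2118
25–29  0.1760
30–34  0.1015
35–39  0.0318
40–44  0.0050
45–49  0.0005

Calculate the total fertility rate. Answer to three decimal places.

3.466

Sum of ASFRs = 0.1666 + 0.2118 + 0.1760 + 0.1015 + 0.0318 + 0.0050 + 0.0005 = 0.6932
TFR = 5 × 0.6932 = 3.466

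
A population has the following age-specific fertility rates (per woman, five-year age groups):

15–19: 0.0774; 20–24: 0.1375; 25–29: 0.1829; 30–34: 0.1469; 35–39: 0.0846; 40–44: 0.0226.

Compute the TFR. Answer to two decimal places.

3.26

Sum of ASFRs = 0.0774 + 0.1375 + 0.1829 + 0.1469 + 0.0846 + 0.0226 = 0.6519
TFR = 5 × 0.6519 = 3.2595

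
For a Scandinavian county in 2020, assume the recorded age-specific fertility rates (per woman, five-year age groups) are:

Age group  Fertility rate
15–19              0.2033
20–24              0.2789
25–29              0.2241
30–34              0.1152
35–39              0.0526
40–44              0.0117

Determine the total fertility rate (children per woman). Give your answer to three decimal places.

4.429

Sum of ASFRs = 0.2033 + 0.2789 + 0.2241 + 0.1152 + 0.0526 + 0.0117 = 0.8858
TFR = 5 × 0.8858 = 4.429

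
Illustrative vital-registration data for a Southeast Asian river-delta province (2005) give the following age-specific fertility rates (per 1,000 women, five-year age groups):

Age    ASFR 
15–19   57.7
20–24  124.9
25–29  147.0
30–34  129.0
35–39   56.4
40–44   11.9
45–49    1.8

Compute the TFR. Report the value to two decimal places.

2.64

Sum of ASFRs = 57.7 + 124.9 + 147.0 + 129.0 + 56.4 + 11.9 + 1.8 = 528.7
TFR = 5 × 528.7 / 1000 = 2.6435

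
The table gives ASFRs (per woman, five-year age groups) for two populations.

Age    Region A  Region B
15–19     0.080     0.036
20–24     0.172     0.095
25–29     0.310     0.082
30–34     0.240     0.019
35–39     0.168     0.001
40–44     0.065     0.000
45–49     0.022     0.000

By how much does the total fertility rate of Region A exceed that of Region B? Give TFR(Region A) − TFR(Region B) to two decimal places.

Region A:
  Sum of ASFRs = 0.080 + 0.172 + 0.310 + 0.240 + 0.168 + 0.065 + 0.022 = 1.057
  TFR = 5 × 1.057 = 5.285
Region B:
  Sum of ASFRs = 0.036 + 0.095 + 0.082 + 0.019 + 0.001 + 0.000 + 0.000 = 0.233
  TFR = 5 × 0.233 = 1.165
Difference = 5.285 − 1.165 = 4.12

4.12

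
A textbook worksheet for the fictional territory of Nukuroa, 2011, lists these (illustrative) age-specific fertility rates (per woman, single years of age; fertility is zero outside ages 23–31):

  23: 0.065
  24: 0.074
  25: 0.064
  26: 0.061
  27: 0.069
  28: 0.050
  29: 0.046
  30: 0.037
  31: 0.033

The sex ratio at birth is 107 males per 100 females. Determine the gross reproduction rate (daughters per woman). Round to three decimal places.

0.241

Proportion female at birth = 100 / (100 + 107) = 0.48309.
Sum of ASFRs = 0.065 + 0.074 + 0.064 + 0.061 + 0.069 + 0.050 + 0.046 + 0.037 + 0.033 = 0.499
TFR = 0.499
GRR = 0.48309 × 0.499 = 0.24106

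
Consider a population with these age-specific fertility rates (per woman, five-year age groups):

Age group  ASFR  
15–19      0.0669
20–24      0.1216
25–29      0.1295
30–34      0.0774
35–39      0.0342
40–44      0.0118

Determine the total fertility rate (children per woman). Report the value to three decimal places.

Sum of ASFRs = 0.0669 + 0.1216 + 0.1295 + 0.0774 + 0.0342 + 0.0118 = 0.4414
TFR = 5 × 0.4414 = 2.207

2.207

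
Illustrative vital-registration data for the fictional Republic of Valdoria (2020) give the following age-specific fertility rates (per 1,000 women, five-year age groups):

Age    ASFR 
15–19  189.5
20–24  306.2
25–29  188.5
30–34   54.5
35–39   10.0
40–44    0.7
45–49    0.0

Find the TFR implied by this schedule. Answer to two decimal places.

3.75

Sum of ASFRs = 189.5 + 306.2 + 188.5 + 54.5 + 10.0 + 0.7 + 0.0 = 749.4
TFR = 5 × 749.4 / 1000 = 3.747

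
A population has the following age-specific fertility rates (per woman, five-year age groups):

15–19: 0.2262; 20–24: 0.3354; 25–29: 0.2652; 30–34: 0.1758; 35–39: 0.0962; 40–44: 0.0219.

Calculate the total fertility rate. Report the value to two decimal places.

Sum of ASFRs = 0.2262 + 0.3354 + 0.2652 + 0.1758 + 0.0962 + 0.0219 = 1.1207
TFR = 5 × 1.1207 = 5.6035

5.60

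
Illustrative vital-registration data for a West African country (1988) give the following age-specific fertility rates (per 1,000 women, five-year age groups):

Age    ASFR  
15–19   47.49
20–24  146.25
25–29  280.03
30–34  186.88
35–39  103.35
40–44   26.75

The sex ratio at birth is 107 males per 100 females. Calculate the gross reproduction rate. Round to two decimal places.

1.91

Proportion female at birth = 100 / (100 + 107) = 0.48309.
Sum of ASFRs = 47.49 + 146.25 + 280.03 + 186.88 + 103.35 + 26.75 = 790.75
TFR = 5 × 790.75 / 1000 = 3.95375
GRR = 0.48309 × 3.95375 = 1.91002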